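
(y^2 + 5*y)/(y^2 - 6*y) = (y + 5)/(y - 6)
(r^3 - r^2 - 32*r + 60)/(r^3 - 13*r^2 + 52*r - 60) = (r + 6)/(r - 6)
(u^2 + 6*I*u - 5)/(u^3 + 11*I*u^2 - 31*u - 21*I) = (u + 5*I)/(u^2 + 10*I*u - 21)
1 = 1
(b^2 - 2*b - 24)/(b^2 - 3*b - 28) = (b - 6)/(b - 7)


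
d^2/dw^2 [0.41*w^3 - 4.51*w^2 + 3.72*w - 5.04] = 2.46*w - 9.02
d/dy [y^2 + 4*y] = 2*y + 4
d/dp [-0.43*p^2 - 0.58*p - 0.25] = -0.86*p - 0.58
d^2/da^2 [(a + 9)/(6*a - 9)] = 28/(2*a - 3)^3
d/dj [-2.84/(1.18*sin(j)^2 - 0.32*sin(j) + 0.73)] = (6.7024*sin(j) - 0.9088)*cos(j)/(1.18*sin(j)^2 - 0.32*sin(j) + 0.73)^2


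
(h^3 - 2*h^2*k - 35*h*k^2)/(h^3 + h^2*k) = (h^2 - 2*h*k - 35*k^2)/(h*(h + k))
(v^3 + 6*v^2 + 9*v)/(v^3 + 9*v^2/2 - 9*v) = 2*(v^2 + 6*v + 9)/(2*v^2 + 9*v - 18)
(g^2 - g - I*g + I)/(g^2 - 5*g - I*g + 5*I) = (g - 1)/(g - 5)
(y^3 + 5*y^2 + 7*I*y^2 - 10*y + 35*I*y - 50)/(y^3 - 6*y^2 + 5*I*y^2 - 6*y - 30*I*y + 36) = (y^2 + 5*y*(1 + I) + 25*I)/(y^2 + 3*y*(-2 + I) - 18*I)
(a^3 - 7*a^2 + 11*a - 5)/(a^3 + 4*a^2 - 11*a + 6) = (a - 5)/(a + 6)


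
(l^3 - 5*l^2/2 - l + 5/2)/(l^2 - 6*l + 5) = (2*l^2 - 3*l - 5)/(2*(l - 5))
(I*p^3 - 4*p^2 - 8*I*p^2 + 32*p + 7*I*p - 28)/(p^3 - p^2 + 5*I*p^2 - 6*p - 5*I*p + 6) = (I*p^2 - p*(4 + 7*I) + 28)/(p^2 + 5*I*p - 6)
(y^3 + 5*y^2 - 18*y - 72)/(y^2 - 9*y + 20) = (y^2 + 9*y + 18)/(y - 5)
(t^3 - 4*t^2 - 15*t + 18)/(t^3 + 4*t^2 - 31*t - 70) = (t^3 - 4*t^2 - 15*t + 18)/(t^3 + 4*t^2 - 31*t - 70)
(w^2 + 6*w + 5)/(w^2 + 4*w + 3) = (w + 5)/(w + 3)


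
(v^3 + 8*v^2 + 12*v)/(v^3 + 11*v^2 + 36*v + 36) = v/(v + 3)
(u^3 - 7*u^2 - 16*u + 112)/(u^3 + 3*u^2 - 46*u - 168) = (u - 4)/(u + 6)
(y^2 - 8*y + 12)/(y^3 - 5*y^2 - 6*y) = (y - 2)/(y*(y + 1))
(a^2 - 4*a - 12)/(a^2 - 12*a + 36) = (a + 2)/(a - 6)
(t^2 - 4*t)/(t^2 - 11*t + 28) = t/(t - 7)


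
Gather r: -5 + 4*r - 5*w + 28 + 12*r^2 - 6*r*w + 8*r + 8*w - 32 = 12*r^2 + r*(12 - 6*w) + 3*w - 9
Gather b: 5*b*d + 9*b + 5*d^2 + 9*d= b*(5*d + 9) + 5*d^2 + 9*d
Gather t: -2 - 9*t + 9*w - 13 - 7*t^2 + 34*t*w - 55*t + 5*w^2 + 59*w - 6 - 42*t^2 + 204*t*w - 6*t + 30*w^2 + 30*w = -49*t^2 + t*(238*w - 70) + 35*w^2 + 98*w - 21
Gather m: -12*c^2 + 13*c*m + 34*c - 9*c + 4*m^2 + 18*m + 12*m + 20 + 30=-12*c^2 + 25*c + 4*m^2 + m*(13*c + 30) + 50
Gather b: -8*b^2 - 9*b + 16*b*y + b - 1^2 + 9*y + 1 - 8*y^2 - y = -8*b^2 + b*(16*y - 8) - 8*y^2 + 8*y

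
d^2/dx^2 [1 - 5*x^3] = -30*x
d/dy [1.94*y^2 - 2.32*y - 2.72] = 3.88*y - 2.32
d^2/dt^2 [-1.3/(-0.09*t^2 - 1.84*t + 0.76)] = (-0.02106*t^2 - 0.43056*t + 1.3*(0.18*t + 1.84)*(0.36*t + 3.68) + 0.17784)/(0.09*t^2 + 1.84*t - 0.76)^3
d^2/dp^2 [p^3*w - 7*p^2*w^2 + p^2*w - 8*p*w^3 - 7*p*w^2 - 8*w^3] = 2*w*(3*p - 7*w + 1)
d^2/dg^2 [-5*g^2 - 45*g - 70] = -10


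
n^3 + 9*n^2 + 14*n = n*(n + 2)*(n + 7)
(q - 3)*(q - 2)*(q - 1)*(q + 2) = q^4 - 4*q^3 - q^2 + 16*q - 12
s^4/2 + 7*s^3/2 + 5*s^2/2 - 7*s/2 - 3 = (s/2 + 1/2)*(s - 1)*(s + 1)*(s + 6)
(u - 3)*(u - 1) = u^2 - 4*u + 3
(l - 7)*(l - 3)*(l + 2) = l^3 - 8*l^2 + l + 42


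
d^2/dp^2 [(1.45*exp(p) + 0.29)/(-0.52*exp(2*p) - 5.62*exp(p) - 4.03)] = (-0.39208*exp(4*p) + 3.923816*exp(3*p) + 15.689232*exp(2*p) + 26.11189*exp(p) - 16.981211)*exp(p)/(0.140608*exp(6*p) + 4.558944*exp(5*p) + 52.5408*exp(4*p) + 248.16796*exp(3*p) + 407.1912*exp(2*p) + 273.821574*exp(p) + 65.450827)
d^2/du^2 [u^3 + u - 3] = 6*u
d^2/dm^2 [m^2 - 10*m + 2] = 2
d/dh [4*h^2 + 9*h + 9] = 8*h + 9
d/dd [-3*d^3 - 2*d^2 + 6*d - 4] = -9*d^2 - 4*d + 6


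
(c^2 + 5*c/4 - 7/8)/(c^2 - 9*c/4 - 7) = (c - 1/2)/(c - 4)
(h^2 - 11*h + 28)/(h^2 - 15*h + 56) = (h - 4)/(h - 8)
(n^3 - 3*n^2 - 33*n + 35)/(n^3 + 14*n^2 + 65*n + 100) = (n^2 - 8*n + 7)/(n^2 + 9*n + 20)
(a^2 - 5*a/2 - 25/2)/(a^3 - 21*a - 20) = (a + 5/2)/(a^2 + 5*a + 4)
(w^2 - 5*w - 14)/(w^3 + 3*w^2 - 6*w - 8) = (w^2 - 5*w - 14)/(w^3 + 3*w^2 - 6*w - 8)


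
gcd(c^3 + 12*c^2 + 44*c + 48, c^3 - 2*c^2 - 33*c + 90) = c + 6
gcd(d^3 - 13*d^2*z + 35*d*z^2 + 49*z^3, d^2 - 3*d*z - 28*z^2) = -d + 7*z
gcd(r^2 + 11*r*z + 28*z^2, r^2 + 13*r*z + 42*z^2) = r + 7*z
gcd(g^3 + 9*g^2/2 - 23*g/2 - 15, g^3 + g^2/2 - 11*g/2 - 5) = g^2 - 3*g/2 - 5/2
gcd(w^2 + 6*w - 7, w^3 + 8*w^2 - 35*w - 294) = w + 7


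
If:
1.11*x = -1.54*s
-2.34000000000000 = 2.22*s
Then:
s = -1.05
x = 1.46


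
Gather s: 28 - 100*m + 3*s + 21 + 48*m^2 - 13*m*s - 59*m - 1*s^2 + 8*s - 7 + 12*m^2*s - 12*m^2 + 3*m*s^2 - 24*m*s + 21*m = 36*m^2 - 138*m + s^2*(3*m - 1) + s*(12*m^2 - 37*m + 11) + 42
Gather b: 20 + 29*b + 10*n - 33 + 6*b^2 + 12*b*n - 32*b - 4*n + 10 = 6*b^2 + b*(12*n - 3) + 6*n - 3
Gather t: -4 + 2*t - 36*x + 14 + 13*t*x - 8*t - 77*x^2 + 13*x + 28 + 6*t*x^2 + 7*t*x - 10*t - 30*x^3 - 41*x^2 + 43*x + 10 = t*(6*x^2 + 20*x - 16) - 30*x^3 - 118*x^2 + 20*x + 48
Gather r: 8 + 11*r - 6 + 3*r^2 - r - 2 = 3*r^2 + 10*r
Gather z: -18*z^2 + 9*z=-18*z^2 + 9*z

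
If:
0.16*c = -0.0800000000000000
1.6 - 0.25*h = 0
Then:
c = -0.50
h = 6.40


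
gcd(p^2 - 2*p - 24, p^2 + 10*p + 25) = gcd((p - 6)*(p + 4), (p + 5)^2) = 1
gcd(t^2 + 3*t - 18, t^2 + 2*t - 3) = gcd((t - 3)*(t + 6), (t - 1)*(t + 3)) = 1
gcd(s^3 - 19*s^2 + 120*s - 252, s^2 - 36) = s - 6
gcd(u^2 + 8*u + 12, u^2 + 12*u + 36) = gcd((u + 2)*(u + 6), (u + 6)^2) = u + 6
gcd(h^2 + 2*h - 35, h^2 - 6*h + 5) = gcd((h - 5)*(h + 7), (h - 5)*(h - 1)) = h - 5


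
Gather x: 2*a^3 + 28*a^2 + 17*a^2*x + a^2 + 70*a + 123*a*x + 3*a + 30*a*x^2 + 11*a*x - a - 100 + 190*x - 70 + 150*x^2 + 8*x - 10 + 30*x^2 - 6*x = 2*a^3 + 29*a^2 + 72*a + x^2*(30*a + 180) + x*(17*a^2 + 134*a + 192) - 180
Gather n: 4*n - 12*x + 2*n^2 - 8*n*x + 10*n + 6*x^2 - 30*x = 2*n^2 + n*(14 - 8*x) + 6*x^2 - 42*x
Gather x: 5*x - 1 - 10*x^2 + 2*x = -10*x^2 + 7*x - 1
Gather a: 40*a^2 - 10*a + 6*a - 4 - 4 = 40*a^2 - 4*a - 8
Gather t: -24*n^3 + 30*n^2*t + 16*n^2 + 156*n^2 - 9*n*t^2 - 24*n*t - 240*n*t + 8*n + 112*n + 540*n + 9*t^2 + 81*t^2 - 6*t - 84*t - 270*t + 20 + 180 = -24*n^3 + 172*n^2 + 660*n + t^2*(90 - 9*n) + t*(30*n^2 - 264*n - 360) + 200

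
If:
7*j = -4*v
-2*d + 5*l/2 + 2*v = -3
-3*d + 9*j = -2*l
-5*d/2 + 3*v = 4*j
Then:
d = -148/283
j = 40/283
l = -402/283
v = -70/283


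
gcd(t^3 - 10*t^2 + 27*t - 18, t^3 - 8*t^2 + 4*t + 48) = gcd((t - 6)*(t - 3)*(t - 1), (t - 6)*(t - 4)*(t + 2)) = t - 6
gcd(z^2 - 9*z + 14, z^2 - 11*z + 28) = z - 7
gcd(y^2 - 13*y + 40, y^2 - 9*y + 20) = y - 5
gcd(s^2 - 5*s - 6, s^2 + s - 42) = s - 6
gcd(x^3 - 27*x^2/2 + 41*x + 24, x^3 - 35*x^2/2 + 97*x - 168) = x^2 - 14*x + 48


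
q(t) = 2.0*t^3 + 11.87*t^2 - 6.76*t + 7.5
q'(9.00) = 692.90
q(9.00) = 2366.13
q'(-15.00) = 987.14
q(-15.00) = -3970.35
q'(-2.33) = -29.50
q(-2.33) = 62.39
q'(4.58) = 227.83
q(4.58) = 417.67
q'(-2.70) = -27.12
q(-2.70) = 72.92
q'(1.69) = 50.50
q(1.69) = 39.63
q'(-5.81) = 57.85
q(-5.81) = 55.21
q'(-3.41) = -17.94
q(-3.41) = 89.27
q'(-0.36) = -14.53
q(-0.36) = 11.38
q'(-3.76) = -11.20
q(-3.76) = 94.42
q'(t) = 6.0*t^2 + 23.74*t - 6.76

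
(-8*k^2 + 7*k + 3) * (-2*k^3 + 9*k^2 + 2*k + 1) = 16*k^5 - 86*k^4 + 41*k^3 + 33*k^2 + 13*k + 3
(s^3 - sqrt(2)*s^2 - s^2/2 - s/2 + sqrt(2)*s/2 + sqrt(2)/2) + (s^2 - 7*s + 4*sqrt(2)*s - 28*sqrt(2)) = s^3 - sqrt(2)*s^2 + s^2/2 - 15*s/2 + 9*sqrt(2)*s/2 - 55*sqrt(2)/2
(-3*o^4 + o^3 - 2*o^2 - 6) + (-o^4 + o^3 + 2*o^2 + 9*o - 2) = -4*o^4 + 2*o^3 + 9*o - 8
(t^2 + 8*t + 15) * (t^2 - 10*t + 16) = t^4 - 2*t^3 - 49*t^2 - 22*t + 240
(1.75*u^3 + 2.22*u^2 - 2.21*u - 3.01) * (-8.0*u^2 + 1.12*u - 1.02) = -14.0*u^5 - 15.8*u^4 + 18.3814*u^3 + 19.3404*u^2 - 1.117*u + 3.0702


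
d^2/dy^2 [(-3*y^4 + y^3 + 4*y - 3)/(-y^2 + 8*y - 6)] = 2*(3*y^6 - 72*y^5 + 630*y^4 - 1214*y^3 + 801*y^2 - 108*y - 18)/(y^6 - 24*y^5 + 210*y^4 - 800*y^3 + 1260*y^2 - 864*y + 216)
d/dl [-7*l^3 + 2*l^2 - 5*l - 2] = -21*l^2 + 4*l - 5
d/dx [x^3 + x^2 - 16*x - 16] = 3*x^2 + 2*x - 16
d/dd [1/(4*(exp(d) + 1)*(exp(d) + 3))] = (-exp(d) - 2)*exp(d)/(2*(exp(4*d) + 8*exp(3*d) + 22*exp(2*d) + 24*exp(d) + 9))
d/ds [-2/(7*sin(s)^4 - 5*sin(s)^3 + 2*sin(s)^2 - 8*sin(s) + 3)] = 2*(28*sin(s)^3 - 15*sin(s)^2 + 4*sin(s) - 8)*cos(s)/(7*sin(s)^4 - 5*sin(s)^3 + 2*sin(s)^2 - 8*sin(s) + 3)^2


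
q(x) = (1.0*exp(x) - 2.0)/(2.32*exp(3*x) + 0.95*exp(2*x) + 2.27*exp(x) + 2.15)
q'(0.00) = 0.32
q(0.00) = -0.13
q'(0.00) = 0.32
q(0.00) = -0.13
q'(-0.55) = 0.40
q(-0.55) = -0.34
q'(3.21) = -0.00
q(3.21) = 0.00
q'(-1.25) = 0.29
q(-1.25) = -0.58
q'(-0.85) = 0.37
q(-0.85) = -0.45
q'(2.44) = -0.00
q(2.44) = 0.00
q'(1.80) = -0.01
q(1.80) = 0.01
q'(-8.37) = 0.00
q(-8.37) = -0.93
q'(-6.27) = 0.00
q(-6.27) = -0.93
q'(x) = (1.0*exp(x) - 2.0)*(-6.96*exp(3*x) - 1.9*exp(2*x) - 2.27*exp(x))/(2.32*exp(3*x) + 0.95*exp(2*x) + 2.27*exp(x) + 2.15)^2 + 1.0*exp(x)/(2.32*exp(3*x) + 0.95*exp(2*x) + 2.27*exp(x) + 2.15) = (-4.64*exp(3*x) + 12.97*exp(2*x) + 3.8*exp(x) + 6.69)*exp(x)/(5.3824*exp(6*x) + 4.408*exp(5*x) + 11.4353*exp(4*x) + 14.289*exp(3*x) + 9.2379*exp(2*x) + 9.761*exp(x) + 4.6225)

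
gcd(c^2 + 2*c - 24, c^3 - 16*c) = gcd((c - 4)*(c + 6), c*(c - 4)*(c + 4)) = c - 4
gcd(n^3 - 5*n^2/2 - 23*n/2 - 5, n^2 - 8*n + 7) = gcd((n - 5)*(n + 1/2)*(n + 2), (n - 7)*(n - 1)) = 1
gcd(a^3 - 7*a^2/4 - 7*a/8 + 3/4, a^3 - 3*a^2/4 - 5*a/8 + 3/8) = a^2 + a/4 - 3/8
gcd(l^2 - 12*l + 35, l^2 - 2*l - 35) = l - 7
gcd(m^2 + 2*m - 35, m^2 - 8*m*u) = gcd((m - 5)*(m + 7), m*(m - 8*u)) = 1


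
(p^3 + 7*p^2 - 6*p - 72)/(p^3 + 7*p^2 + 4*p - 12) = (p^2 + p - 12)/(p^2 + p - 2)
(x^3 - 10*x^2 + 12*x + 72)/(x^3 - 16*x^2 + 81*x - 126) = (x^2 - 4*x - 12)/(x^2 - 10*x + 21)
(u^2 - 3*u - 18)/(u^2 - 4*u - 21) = (u - 6)/(u - 7)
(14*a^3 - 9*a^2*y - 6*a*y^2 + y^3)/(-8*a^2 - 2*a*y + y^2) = (7*a^2 - 8*a*y + y^2)/(-4*a + y)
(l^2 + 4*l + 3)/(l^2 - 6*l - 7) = (l + 3)/(l - 7)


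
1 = 1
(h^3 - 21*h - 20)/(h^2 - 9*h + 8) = (h^3 - 21*h - 20)/(h^2 - 9*h + 8)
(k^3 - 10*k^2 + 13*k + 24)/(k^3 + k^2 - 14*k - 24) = (k^3 - 10*k^2 + 13*k + 24)/(k^3 + k^2 - 14*k - 24)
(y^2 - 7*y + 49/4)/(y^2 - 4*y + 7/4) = (2*y - 7)/(2*y - 1)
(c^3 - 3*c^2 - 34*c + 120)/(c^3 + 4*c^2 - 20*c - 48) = (c - 5)/(c + 2)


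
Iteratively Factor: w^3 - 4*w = (w)*(w^2 - 4) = w*(w + 2)*(w - 2)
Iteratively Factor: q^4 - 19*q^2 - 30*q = (q)*(q^3 - 19*q - 30) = q*(q + 2)*(q^2 - 2*q - 15) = q*(q - 5)*(q + 2)*(q + 3)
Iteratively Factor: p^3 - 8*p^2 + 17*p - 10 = (p - 1)*(p^2 - 7*p + 10) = (p - 2)*(p - 1)*(p - 5)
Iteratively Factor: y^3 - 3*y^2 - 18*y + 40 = (y - 2)*(y^2 - y - 20) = (y - 5)*(y - 2)*(y + 4)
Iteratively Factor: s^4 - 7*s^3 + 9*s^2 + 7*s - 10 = (s - 1)*(s^3 - 6*s^2 + 3*s + 10) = (s - 1)*(s + 1)*(s^2 - 7*s + 10) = (s - 5)*(s - 1)*(s + 1)*(s - 2)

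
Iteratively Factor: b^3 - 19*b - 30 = (b - 5)*(b^2 + 5*b + 6) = (b - 5)*(b + 2)*(b + 3)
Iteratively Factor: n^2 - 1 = (n + 1)*(n - 1)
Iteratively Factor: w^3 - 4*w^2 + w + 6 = (w + 1)*(w^2 - 5*w + 6) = (w - 2)*(w + 1)*(w - 3)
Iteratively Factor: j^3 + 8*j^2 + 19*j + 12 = (j + 3)*(j^2 + 5*j + 4) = (j + 3)*(j + 4)*(j + 1)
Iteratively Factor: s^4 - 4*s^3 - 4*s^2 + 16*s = (s)*(s^3 - 4*s^2 - 4*s + 16) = s*(s + 2)*(s^2 - 6*s + 8) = s*(s - 2)*(s + 2)*(s - 4)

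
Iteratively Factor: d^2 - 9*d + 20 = (d - 4)*(d - 5)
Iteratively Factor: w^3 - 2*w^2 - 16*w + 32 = (w - 2)*(w^2 - 16) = (w - 4)*(w - 2)*(w + 4)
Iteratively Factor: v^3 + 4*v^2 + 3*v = (v + 3)*(v^2 + v) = (v + 1)*(v + 3)*(v)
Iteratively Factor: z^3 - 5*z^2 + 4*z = (z - 4)*(z^2 - z) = (z - 4)*(z - 1)*(z)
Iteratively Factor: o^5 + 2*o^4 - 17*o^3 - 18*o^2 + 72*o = (o - 3)*(o^4 + 5*o^3 - 2*o^2 - 24*o) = o*(o - 3)*(o^3 + 5*o^2 - 2*o - 24) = o*(o - 3)*(o + 3)*(o^2 + 2*o - 8) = o*(o - 3)*(o - 2)*(o + 3)*(o + 4)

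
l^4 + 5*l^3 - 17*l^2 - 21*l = l*(l - 3)*(l + 1)*(l + 7)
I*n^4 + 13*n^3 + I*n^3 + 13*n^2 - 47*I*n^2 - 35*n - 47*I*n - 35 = (n + 1)*(n - 7*I)*(n - 5*I)*(I*n + 1)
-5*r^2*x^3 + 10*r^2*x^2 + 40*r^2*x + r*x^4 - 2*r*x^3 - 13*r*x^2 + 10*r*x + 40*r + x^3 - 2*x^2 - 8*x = (-5*r + x)*(x - 4)*(x + 2)*(r*x + 1)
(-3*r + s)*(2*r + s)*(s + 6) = -6*r^2*s - 36*r^2 - r*s^2 - 6*r*s + s^3 + 6*s^2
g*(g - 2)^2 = g^3 - 4*g^2 + 4*g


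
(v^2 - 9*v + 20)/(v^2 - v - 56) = (-v^2 + 9*v - 20)/(-v^2 + v + 56)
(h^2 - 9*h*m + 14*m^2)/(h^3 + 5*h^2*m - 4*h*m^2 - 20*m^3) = (h - 7*m)/(h^2 + 7*h*m + 10*m^2)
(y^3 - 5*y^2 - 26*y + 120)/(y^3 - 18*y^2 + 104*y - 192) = (y + 5)/(y - 8)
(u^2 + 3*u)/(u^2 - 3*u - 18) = u/(u - 6)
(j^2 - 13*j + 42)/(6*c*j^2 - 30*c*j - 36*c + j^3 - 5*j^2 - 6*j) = (j - 7)/(6*c*j + 6*c + j^2 + j)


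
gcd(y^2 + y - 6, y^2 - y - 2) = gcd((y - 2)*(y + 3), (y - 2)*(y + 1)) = y - 2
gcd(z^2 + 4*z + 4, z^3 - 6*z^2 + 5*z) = 1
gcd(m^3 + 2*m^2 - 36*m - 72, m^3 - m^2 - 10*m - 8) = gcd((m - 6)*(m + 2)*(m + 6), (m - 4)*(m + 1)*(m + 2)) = m + 2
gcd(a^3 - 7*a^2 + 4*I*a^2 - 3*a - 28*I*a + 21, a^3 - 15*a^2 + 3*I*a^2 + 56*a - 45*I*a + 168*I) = a^2 + a*(-7 + 3*I) - 21*I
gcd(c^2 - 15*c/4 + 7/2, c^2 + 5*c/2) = 1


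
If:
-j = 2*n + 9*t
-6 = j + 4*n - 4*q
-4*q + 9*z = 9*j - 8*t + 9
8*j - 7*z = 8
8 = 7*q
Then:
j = 1463/53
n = -10771/1484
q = 8/7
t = -1079/742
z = 11280/371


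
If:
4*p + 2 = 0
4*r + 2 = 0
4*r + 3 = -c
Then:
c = -1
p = -1/2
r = -1/2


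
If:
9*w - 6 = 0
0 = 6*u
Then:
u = 0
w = 2/3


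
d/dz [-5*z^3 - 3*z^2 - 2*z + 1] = -15*z^2 - 6*z - 2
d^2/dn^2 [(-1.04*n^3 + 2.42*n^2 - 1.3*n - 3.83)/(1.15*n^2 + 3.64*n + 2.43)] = (-1.77635683940025e-15*n^4 - 45.445348*n^3 - 126.161238*n^2 - 111.243756*n - 28.50883)/(1.520875*n^6 + 14.4417*n^5 + 55.352145*n^4 + 109.260424*n^3 + 116.961489*n^2 + 64.481508*n + 14.348907)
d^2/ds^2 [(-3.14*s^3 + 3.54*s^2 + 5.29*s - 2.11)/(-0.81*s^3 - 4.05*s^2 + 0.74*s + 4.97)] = (-25.246728*s^6 - 9.53191799999991*s^5 + 51.4465019999998*s^4 - 160.016966*s^3 - 413.723778*s^2 - 160.490292*s - 48.718106)/(0.531441*s^9 + 7.971615*s^8 + 38.401533*s^7 + 42.082254*s^6 - 132.907392*s^5 - 220.033827*s^4 + 148.988503*s^3 + 291.951219*s^2 - 54.835998*s - 122.763473)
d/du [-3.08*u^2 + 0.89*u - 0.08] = 0.89 - 6.16*u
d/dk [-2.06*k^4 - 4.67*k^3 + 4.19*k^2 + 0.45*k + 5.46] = -8.24*k^3 - 14.01*k^2 + 8.38*k + 0.45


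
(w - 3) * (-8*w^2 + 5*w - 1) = -8*w^3 + 29*w^2 - 16*w + 3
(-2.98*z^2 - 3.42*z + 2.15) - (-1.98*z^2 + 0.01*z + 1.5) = -1.0*z^2 - 3.43*z + 0.65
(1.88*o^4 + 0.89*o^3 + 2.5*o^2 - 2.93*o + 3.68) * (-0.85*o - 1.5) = -1.598*o^5 - 3.5765*o^4 - 3.46*o^3 - 1.2595*o^2 + 1.267*o - 5.52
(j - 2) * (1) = j - 2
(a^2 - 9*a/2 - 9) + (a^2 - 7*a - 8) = 2*a^2 - 23*a/2 - 17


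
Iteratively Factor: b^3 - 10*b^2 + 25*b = (b)*(b^2 - 10*b + 25) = b*(b - 5)*(b - 5)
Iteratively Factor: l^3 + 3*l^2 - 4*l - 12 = (l + 2)*(l^2 + l - 6) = (l - 2)*(l + 2)*(l + 3)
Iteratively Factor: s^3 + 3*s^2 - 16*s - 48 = (s + 3)*(s^2 - 16) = (s + 3)*(s + 4)*(s - 4)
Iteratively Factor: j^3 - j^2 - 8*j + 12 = (j - 2)*(j^2 + j - 6) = (j - 2)^2*(j + 3)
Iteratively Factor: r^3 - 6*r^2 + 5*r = (r - 1)*(r^2 - 5*r) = r*(r - 1)*(r - 5)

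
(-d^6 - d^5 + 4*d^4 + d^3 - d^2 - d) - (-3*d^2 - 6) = -d^6 - d^5 + 4*d^4 + d^3 + 2*d^2 - d + 6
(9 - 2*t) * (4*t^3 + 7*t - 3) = -8*t^4 + 36*t^3 - 14*t^2 + 69*t - 27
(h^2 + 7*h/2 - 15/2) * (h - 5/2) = h^3 + h^2 - 65*h/4 + 75/4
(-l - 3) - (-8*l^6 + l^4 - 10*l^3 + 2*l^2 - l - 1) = 8*l^6 - l^4 + 10*l^3 - 2*l^2 - 2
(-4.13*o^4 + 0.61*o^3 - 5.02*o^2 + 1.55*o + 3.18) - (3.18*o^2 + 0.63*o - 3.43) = -4.13*o^4 + 0.61*o^3 - 8.2*o^2 + 0.92*o + 6.61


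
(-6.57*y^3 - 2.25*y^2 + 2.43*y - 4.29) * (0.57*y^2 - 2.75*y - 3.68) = -3.7449*y^5 + 16.785*y^4 + 31.7502*y^3 - 0.847799999999999*y^2 + 2.8551*y + 15.7872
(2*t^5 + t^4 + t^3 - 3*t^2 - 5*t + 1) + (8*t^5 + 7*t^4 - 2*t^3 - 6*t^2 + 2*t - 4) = 10*t^5 + 8*t^4 - t^3 - 9*t^2 - 3*t - 3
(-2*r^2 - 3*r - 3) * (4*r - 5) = -8*r^3 - 2*r^2 + 3*r + 15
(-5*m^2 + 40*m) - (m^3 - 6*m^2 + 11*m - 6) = -m^3 + m^2 + 29*m + 6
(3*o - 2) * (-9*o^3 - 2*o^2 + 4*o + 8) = -27*o^4 + 12*o^3 + 16*o^2 + 16*o - 16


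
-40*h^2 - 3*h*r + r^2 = (-8*h + r)*(5*h + r)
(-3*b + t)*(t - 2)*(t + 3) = -3*b*t^2 - 3*b*t + 18*b + t^3 + t^2 - 6*t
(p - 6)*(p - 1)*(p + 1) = p^3 - 6*p^2 - p + 6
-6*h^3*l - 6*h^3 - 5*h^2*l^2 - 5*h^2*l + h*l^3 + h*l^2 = (-6*h + l)*(h + l)*(h*l + h)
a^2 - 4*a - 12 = (a - 6)*(a + 2)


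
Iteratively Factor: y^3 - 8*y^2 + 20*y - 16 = (y - 2)*(y^2 - 6*y + 8) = (y - 4)*(y - 2)*(y - 2)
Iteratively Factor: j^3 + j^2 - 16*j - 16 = (j + 4)*(j^2 - 3*j - 4) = (j + 1)*(j + 4)*(j - 4)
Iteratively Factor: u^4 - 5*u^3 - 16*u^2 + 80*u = (u - 5)*(u^3 - 16*u) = u*(u - 5)*(u^2 - 16) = u*(u - 5)*(u - 4)*(u + 4)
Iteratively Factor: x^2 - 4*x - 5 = (x - 5)*(x + 1)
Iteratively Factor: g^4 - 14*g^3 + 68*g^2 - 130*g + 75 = (g - 5)*(g^3 - 9*g^2 + 23*g - 15) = (g - 5)*(g - 3)*(g^2 - 6*g + 5) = (g - 5)^2*(g - 3)*(g - 1)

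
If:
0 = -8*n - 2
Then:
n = -1/4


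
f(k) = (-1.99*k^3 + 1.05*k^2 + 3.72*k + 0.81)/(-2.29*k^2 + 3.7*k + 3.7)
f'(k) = (4.58*k - 3.7)*(-1.99*k^3 + 1.05*k^2 + 3.72*k + 0.81)/(-2.29*k^2 + 3.7*k + 3.7)^2 + (-5.97*k^2 + 2.1*k + 3.72)/(-2.29*k^2 + 3.7*k + 3.7)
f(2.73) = 6.64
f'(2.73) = -7.18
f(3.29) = 5.21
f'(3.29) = -0.59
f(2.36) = 33.25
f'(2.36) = -656.99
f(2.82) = 6.13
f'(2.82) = -4.57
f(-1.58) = -0.69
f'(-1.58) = 0.89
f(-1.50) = -0.62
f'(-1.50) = 0.91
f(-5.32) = -3.84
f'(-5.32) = 0.85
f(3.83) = 5.17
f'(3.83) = 0.27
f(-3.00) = -1.89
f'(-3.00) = 0.84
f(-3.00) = -1.89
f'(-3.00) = 0.84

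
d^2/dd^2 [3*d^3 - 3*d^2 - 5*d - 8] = 18*d - 6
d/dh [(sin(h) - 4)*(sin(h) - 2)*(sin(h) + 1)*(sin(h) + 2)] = (4*sin(h)^3 - 9*sin(h)^2 - 16*sin(h) + 12)*cos(h)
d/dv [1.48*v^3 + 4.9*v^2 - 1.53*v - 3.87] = 4.44*v^2 + 9.8*v - 1.53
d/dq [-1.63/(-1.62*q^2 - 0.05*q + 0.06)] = (-5.2812*q - 0.0815)/(1.62*q^2 + 0.05*q - 0.06)^2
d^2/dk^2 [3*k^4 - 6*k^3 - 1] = 36*k*(k - 1)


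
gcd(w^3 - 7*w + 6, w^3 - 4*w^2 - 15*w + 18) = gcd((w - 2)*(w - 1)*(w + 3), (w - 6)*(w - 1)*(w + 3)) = w^2 + 2*w - 3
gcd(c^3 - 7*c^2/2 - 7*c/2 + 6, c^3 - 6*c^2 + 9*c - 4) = c^2 - 5*c + 4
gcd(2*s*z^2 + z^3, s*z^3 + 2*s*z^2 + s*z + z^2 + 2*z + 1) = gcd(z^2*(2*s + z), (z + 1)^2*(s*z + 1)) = 1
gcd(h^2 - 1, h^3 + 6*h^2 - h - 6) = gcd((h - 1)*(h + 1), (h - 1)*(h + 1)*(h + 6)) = h^2 - 1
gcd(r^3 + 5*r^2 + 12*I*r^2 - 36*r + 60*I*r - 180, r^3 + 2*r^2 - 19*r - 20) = r + 5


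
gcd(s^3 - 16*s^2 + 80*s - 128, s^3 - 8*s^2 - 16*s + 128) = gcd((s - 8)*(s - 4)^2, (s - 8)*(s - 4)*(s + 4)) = s^2 - 12*s + 32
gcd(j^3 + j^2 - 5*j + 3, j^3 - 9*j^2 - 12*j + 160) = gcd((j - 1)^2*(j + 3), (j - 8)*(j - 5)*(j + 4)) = 1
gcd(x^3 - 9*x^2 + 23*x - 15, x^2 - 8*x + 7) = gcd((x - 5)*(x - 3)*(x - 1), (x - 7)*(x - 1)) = x - 1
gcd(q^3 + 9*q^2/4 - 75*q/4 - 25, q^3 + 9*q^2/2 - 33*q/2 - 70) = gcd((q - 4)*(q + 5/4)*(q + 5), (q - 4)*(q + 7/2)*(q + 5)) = q^2 + q - 20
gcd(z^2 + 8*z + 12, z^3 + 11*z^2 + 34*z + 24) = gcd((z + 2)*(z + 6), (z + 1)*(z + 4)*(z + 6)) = z + 6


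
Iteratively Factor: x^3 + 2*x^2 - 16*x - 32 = (x + 2)*(x^2 - 16) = (x - 4)*(x + 2)*(x + 4)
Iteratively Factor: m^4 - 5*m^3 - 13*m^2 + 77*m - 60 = (m + 4)*(m^3 - 9*m^2 + 23*m - 15) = (m - 5)*(m + 4)*(m^2 - 4*m + 3) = (m - 5)*(m - 1)*(m + 4)*(m - 3)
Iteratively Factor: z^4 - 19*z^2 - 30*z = (z)*(z^3 - 19*z - 30) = z*(z - 5)*(z^2 + 5*z + 6) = z*(z - 5)*(z + 2)*(z + 3)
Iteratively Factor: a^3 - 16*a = (a - 4)*(a^2 + 4*a) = (a - 4)*(a + 4)*(a)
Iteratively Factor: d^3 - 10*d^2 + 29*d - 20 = (d - 4)*(d^2 - 6*d + 5) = (d - 4)*(d - 1)*(d - 5)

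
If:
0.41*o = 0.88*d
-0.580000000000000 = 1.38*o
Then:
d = -0.20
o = -0.42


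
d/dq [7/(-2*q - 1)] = 14/(2*q + 1)^2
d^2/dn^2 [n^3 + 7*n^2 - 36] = 6*n + 14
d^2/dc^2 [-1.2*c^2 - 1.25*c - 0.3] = -2.40000000000000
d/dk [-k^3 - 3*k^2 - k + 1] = -3*k^2 - 6*k - 1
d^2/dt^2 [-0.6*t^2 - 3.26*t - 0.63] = -1.20000000000000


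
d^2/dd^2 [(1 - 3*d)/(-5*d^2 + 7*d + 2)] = 2*((26 - 45*d)*(-5*d^2 + 7*d + 2) - (3*d - 1)*(10*d - 7)^2)/(-5*d^2 + 7*d + 2)^3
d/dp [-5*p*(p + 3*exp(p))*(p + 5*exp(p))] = -40*p^2*exp(p) - 15*p^2 - 150*p*exp(2*p) - 80*p*exp(p) - 75*exp(2*p)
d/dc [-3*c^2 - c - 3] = -6*c - 1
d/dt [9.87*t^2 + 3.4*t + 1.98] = 19.74*t + 3.4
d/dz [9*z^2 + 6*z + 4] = 18*z + 6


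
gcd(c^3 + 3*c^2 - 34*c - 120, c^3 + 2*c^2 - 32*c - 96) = c^2 - 2*c - 24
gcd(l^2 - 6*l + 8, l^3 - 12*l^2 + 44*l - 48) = l^2 - 6*l + 8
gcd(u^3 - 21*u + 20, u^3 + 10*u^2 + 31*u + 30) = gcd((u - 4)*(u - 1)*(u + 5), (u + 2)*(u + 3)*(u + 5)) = u + 5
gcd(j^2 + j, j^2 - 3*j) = j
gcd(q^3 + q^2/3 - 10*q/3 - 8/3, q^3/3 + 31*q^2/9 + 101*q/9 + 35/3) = 1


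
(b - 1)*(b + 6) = b^2 + 5*b - 6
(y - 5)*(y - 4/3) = y^2 - 19*y/3 + 20/3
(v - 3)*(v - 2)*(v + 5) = v^3 - 19*v + 30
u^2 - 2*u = u*(u - 2)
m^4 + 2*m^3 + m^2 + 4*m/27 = m*(m + 1/3)^2*(m + 4/3)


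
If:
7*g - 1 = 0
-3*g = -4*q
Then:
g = 1/7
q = 3/28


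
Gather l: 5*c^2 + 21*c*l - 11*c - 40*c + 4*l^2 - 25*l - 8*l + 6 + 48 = 5*c^2 - 51*c + 4*l^2 + l*(21*c - 33) + 54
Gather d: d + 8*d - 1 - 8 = 9*d - 9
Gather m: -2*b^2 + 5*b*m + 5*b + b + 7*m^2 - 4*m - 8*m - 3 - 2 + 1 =-2*b^2 + 6*b + 7*m^2 + m*(5*b - 12) - 4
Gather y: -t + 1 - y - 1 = -t - y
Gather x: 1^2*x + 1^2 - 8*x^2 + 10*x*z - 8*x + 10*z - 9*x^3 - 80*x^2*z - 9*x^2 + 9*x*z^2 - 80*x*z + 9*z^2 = -9*x^3 + x^2*(-80*z - 17) + x*(9*z^2 - 70*z - 7) + 9*z^2 + 10*z + 1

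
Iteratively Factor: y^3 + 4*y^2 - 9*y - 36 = (y - 3)*(y^2 + 7*y + 12) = (y - 3)*(y + 3)*(y + 4)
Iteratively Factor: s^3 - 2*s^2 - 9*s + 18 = (s - 3)*(s^2 + s - 6) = (s - 3)*(s + 3)*(s - 2)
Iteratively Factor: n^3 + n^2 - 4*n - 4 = (n + 2)*(n^2 - n - 2) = (n + 1)*(n + 2)*(n - 2)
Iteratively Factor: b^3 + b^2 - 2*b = (b - 1)*(b^2 + 2*b) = (b - 1)*(b + 2)*(b)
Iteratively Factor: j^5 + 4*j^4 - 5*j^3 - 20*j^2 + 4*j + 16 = (j + 2)*(j^4 + 2*j^3 - 9*j^2 - 2*j + 8) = (j - 2)*(j + 2)*(j^3 + 4*j^2 - j - 4) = (j - 2)*(j + 1)*(j + 2)*(j^2 + 3*j - 4) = (j - 2)*(j + 1)*(j + 2)*(j + 4)*(j - 1)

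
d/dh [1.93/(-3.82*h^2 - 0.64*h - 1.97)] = (14.7452*h + 1.2352)/(3.82*h^2 + 0.64*h + 1.97)^2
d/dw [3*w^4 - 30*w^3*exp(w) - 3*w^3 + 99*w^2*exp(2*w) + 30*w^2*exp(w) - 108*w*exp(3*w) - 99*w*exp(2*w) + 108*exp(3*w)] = -30*w^3*exp(w) + 12*w^3 + 198*w^2*exp(2*w) - 60*w^2*exp(w) - 9*w^2 - 324*w*exp(3*w) + 60*w*exp(w) + 216*exp(3*w) - 99*exp(2*w)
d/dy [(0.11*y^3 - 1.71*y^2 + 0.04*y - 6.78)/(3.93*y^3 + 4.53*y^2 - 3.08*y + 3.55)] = (7.2186*y^4 - 0.991999999999999*y^3 + 86.1933*y^2 + 49.2858*y - 20.7404)/(15.4449*y^6 + 35.6058*y^5 - 3.6879*y^4 - 0.00180000000000291*y^3 + 41.6494*y^2 - 21.868*y + 12.6025)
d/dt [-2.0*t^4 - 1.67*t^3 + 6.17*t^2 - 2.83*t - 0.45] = -8.0*t^3 - 5.01*t^2 + 12.34*t - 2.83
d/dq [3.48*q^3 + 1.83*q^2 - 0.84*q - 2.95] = 10.44*q^2 + 3.66*q - 0.84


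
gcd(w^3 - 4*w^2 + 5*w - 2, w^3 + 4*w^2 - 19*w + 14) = w^2 - 3*w + 2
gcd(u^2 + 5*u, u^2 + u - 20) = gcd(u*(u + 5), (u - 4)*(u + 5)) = u + 5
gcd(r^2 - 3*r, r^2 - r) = r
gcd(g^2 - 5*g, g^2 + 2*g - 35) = g - 5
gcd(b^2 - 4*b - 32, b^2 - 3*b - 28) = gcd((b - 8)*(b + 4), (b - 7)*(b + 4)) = b + 4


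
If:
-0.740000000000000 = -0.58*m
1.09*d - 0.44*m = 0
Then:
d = 0.52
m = 1.28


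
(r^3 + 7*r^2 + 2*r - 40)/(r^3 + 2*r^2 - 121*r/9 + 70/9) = 9*(r^2 + 2*r - 8)/(9*r^2 - 27*r + 14)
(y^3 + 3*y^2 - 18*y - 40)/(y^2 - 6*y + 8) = (y^2 + 7*y + 10)/(y - 2)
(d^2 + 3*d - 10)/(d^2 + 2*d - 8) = (d + 5)/(d + 4)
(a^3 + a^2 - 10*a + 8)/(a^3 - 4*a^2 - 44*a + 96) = (a^2 + 3*a - 4)/(a^2 - 2*a - 48)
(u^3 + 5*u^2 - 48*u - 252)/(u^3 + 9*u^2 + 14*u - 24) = (u^2 - u - 42)/(u^2 + 3*u - 4)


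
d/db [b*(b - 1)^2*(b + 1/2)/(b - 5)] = (6*b^4 - 46*b^3 + 45*b^2 - 5)/(2*(b^2 - 10*b + 25))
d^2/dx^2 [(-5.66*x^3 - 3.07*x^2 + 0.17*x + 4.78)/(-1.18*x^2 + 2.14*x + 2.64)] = (-7.105427357601e-15*x^5 + 4.26325641456066e-14*x^4 + 102.136448*x^3 + 209.308368*x^2 + 305.932848*x - 28.84808)/(1.643032*x^6 - 8.939208*x^5 + 5.183976*x^4 + 30.198824*x^3 - 11.598048*x^2 - 44.744832*x - 18.399744)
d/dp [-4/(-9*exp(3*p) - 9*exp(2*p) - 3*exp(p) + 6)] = (-12*exp(2*p) - 8*exp(p) - 4/3)*exp(p)/(3*exp(3*p) + 3*exp(2*p) + exp(p) - 2)^2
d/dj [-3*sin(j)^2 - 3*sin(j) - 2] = -3*sin(2*j) - 3*cos(j)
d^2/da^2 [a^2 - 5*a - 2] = 2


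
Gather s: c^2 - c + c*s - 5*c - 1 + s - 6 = c^2 - 6*c + s*(c + 1) - 7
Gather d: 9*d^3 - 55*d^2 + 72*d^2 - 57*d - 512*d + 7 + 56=9*d^3 + 17*d^2 - 569*d + 63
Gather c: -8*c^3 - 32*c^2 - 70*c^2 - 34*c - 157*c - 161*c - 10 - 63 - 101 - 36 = -8*c^3 - 102*c^2 - 352*c - 210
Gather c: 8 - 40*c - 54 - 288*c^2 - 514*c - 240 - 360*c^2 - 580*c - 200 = -648*c^2 - 1134*c - 486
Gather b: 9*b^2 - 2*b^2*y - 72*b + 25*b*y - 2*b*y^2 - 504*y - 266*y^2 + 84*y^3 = b^2*(9 - 2*y) + b*(-2*y^2 + 25*y - 72) + 84*y^3 - 266*y^2 - 504*y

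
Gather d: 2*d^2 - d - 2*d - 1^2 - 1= 2*d^2 - 3*d - 2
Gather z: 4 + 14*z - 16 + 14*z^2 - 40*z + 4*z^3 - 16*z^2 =4*z^3 - 2*z^2 - 26*z - 12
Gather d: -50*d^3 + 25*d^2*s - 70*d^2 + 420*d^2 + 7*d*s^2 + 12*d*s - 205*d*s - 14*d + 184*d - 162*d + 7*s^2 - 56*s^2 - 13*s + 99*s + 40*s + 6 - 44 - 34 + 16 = -50*d^3 + d^2*(25*s + 350) + d*(7*s^2 - 193*s + 8) - 49*s^2 + 126*s - 56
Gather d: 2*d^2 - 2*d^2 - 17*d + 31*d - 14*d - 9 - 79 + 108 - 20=0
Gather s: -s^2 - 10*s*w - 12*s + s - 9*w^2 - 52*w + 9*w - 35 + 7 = -s^2 + s*(-10*w - 11) - 9*w^2 - 43*w - 28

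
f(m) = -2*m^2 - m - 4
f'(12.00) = -49.00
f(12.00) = -304.00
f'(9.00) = -37.00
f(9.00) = -175.00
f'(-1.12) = 3.48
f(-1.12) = -5.39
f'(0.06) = -1.24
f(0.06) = -4.07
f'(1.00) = -5.00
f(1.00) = -7.00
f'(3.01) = -13.04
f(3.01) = -25.13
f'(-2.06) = 7.24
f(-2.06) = -10.43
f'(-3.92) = 14.68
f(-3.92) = -30.81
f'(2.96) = -12.84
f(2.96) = -24.48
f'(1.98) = -8.92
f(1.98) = -13.82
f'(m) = -4*m - 1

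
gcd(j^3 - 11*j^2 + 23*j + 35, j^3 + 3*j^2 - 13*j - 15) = j + 1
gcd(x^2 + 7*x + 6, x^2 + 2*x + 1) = x + 1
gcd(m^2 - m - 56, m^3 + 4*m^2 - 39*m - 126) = m + 7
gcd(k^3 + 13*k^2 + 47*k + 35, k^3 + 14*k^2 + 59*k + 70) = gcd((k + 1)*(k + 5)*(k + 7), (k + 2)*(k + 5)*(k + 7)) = k^2 + 12*k + 35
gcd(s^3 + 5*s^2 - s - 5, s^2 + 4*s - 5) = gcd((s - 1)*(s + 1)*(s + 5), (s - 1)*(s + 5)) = s^2 + 4*s - 5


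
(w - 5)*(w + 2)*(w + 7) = w^3 + 4*w^2 - 31*w - 70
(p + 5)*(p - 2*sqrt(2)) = p^2 - 2*sqrt(2)*p + 5*p - 10*sqrt(2)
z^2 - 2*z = z*(z - 2)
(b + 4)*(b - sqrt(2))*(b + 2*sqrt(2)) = b^3 + sqrt(2)*b^2 + 4*b^2 - 4*b + 4*sqrt(2)*b - 16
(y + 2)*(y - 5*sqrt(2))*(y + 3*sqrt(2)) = y^3 - 2*sqrt(2)*y^2 + 2*y^2 - 30*y - 4*sqrt(2)*y - 60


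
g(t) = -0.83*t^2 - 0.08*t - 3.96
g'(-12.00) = 19.84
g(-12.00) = -122.52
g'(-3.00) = 4.90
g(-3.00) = -11.19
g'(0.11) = -0.26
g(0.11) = -3.98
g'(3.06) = -5.16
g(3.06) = -11.98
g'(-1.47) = 2.36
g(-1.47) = -5.64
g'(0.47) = -0.86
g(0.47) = -4.18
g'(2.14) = -3.63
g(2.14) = -7.93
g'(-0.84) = 1.31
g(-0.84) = -4.48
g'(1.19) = -2.06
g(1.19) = -5.23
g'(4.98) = -8.35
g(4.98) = -24.94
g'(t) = -1.66*t - 0.08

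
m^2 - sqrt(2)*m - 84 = (m - 7*sqrt(2))*(m + 6*sqrt(2))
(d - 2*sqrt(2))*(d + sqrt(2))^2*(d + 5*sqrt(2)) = d^4 + 5*sqrt(2)*d^3 - 6*d^2 - 34*sqrt(2)*d - 40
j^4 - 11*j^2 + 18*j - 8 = (j - 2)*(j - 1)^2*(j + 4)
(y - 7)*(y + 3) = y^2 - 4*y - 21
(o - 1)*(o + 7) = o^2 + 6*o - 7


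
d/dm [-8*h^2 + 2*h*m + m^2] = 2*h + 2*m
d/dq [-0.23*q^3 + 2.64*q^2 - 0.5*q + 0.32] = -0.69*q^2 + 5.28*q - 0.5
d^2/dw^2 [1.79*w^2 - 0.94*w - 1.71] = 3.58000000000000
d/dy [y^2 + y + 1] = 2*y + 1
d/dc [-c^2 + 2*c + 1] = 2 - 2*c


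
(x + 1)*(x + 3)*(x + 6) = x^3 + 10*x^2 + 27*x + 18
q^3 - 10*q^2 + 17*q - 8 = (q - 8)*(q - 1)^2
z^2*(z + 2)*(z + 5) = z^4 + 7*z^3 + 10*z^2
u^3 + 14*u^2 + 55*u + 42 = (u + 1)*(u + 6)*(u + 7)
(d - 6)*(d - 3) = d^2 - 9*d + 18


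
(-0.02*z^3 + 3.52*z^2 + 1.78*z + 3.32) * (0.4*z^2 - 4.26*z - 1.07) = -0.008*z^5 + 1.4932*z^4 - 14.2618*z^3 - 10.0212*z^2 - 16.0478*z - 3.5524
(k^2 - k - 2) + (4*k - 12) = k^2 + 3*k - 14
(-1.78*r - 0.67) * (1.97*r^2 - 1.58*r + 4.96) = -3.5066*r^3 + 1.4925*r^2 - 7.7702*r - 3.3232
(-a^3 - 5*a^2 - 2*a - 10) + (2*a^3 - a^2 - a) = a^3 - 6*a^2 - 3*a - 10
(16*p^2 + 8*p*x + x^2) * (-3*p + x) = -48*p^3 - 8*p^2*x + 5*p*x^2 + x^3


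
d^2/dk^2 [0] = 0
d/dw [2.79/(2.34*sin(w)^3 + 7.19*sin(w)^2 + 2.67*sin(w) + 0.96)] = (-40.1202*sin(w) + 9.7929*cos(2*w) - 17.2422)*cos(w)/(2.34*sin(w)^3 + 7.19*sin(w)^2 + 2.67*sin(w) + 0.96)^2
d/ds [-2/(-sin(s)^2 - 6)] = -8*sin(2*s)/(cos(2*s) - 13)^2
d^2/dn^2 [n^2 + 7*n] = 2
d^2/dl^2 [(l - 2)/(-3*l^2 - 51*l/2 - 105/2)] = 4*((2 - l)*(4*l + 17)^2 + (6*l + 13)*(2*l^2 + 17*l + 35))/(3*(2*l^2 + 17*l + 35)^3)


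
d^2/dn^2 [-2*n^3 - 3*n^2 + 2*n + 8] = -12*n - 6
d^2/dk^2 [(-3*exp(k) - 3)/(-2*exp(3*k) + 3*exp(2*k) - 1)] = (48*exp(4*k) + 150*exp(3*k) + 81*exp(2*k) + 42*exp(k) + 3)*exp(k)/(8*exp(7*k) - 20*exp(6*k) + 6*exp(5*k) + 17*exp(4*k) - 8*exp(3*k) - 6*exp(2*k) + 2*exp(k) + 1)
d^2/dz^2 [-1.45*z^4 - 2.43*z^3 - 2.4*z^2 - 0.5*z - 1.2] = -17.4*z^2 - 14.58*z - 4.8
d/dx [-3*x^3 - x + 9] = -9*x^2 - 1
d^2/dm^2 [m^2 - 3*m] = 2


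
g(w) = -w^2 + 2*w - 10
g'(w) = 2 - 2*w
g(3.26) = -14.11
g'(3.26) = -4.52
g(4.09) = -18.55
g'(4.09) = -6.18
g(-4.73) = -41.83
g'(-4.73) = 11.46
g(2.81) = -12.28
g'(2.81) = -3.62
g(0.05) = -9.90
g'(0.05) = 1.90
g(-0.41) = -10.99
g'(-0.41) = 2.82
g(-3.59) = -30.07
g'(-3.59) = 9.18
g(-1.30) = -14.29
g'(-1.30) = 4.60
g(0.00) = -10.00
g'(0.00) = 2.00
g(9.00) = -73.00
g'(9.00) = -16.00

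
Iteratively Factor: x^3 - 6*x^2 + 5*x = (x - 1)*(x^2 - 5*x) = x*(x - 1)*(x - 5)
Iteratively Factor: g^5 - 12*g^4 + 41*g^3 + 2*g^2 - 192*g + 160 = (g - 1)*(g^4 - 11*g^3 + 30*g^2 + 32*g - 160) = (g - 5)*(g - 1)*(g^3 - 6*g^2 + 32) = (g - 5)*(g - 4)*(g - 1)*(g^2 - 2*g - 8) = (g - 5)*(g - 4)^2*(g - 1)*(g + 2)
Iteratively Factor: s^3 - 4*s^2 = (s)*(s^2 - 4*s) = s^2*(s - 4)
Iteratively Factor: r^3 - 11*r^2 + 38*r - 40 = (r - 4)*(r^2 - 7*r + 10) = (r - 5)*(r - 4)*(r - 2)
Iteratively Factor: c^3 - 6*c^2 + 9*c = (c)*(c^2 - 6*c + 9) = c*(c - 3)*(c - 3)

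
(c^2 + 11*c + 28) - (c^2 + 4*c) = 7*c + 28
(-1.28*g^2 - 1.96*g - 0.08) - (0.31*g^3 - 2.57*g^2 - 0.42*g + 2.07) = -0.31*g^3 + 1.29*g^2 - 1.54*g - 2.15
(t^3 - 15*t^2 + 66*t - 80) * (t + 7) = t^4 - 8*t^3 - 39*t^2 + 382*t - 560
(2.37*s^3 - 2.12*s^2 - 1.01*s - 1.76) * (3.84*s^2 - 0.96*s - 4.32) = 9.1008*s^5 - 10.416*s^4 - 12.0816*s^3 + 3.3696*s^2 + 6.0528*s + 7.6032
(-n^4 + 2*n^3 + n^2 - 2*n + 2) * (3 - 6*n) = 6*n^5 - 15*n^4 + 15*n^2 - 18*n + 6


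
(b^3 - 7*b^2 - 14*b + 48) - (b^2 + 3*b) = b^3 - 8*b^2 - 17*b + 48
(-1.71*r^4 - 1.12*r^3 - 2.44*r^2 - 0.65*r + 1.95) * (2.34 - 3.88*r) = 6.6348*r^5 + 0.344200000000001*r^4 + 6.8464*r^3 - 3.1876*r^2 - 9.087*r + 4.563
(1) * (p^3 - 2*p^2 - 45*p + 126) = p^3 - 2*p^2 - 45*p + 126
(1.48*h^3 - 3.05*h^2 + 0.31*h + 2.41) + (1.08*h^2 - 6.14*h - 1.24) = 1.48*h^3 - 1.97*h^2 - 5.83*h + 1.17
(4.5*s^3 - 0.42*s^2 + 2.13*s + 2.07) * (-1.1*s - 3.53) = -4.95*s^4 - 15.423*s^3 - 0.8604*s^2 - 9.7959*s - 7.3071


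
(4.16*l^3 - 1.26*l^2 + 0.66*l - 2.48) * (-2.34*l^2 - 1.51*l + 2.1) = -9.7344*l^5 - 3.3332*l^4 + 9.0942*l^3 + 2.1606*l^2 + 5.1308*l - 5.208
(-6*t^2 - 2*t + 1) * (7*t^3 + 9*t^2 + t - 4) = -42*t^5 - 68*t^4 - 17*t^3 + 31*t^2 + 9*t - 4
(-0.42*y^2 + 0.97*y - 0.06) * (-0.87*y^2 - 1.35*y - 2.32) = 0.3654*y^4 - 0.2769*y^3 - 0.2829*y^2 - 2.1694*y + 0.1392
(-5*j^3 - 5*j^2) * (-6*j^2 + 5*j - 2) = 30*j^5 + 5*j^4 - 15*j^3 + 10*j^2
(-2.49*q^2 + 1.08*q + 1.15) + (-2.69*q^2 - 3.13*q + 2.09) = -5.18*q^2 - 2.05*q + 3.24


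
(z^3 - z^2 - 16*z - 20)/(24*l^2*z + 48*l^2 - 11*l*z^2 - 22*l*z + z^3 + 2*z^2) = (z^2 - 3*z - 10)/(24*l^2 - 11*l*z + z^2)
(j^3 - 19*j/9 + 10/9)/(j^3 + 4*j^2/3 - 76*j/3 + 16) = (3*j^2 + 2*j - 5)/(3*(j^2 + 2*j - 24))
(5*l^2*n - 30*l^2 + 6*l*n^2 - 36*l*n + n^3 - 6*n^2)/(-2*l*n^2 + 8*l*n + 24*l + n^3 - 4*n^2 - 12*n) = (-5*l^2 - 6*l*n - n^2)/(2*l*n + 4*l - n^2 - 2*n)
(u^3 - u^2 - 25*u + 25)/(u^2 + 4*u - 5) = u - 5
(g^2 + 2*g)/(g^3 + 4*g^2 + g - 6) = g/(g^2 + 2*g - 3)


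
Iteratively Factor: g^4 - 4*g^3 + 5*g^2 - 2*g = (g)*(g^3 - 4*g^2 + 5*g - 2) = g*(g - 2)*(g^2 - 2*g + 1) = g*(g - 2)*(g - 1)*(g - 1)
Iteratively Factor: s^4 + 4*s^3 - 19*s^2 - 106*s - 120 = (s + 3)*(s^3 + s^2 - 22*s - 40) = (s + 3)*(s + 4)*(s^2 - 3*s - 10) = (s - 5)*(s + 3)*(s + 4)*(s + 2)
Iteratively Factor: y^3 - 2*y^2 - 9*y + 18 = (y - 2)*(y^2 - 9) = (y - 2)*(y + 3)*(y - 3)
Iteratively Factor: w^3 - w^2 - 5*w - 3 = (w + 1)*(w^2 - 2*w - 3) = (w + 1)^2*(w - 3)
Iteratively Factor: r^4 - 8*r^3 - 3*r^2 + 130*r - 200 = (r - 5)*(r^3 - 3*r^2 - 18*r + 40) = (r - 5)*(r - 2)*(r^2 - r - 20) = (r - 5)*(r - 2)*(r + 4)*(r - 5)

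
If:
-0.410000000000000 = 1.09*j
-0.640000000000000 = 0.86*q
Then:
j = -0.38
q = -0.74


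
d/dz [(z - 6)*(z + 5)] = 2*z - 1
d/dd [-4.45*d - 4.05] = -4.45000000000000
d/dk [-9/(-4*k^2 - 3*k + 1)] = 9*(-8*k - 3)/(4*k^2 + 3*k - 1)^2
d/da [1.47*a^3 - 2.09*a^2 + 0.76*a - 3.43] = 4.41*a^2 - 4.18*a + 0.76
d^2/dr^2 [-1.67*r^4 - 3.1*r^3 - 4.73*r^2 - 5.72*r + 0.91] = -20.04*r^2 - 18.6*r - 9.46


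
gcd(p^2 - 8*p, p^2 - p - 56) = p - 8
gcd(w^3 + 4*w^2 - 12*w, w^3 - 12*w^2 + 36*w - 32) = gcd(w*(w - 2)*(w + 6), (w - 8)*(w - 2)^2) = w - 2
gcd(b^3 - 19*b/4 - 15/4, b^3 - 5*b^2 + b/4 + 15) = b^2 - b - 15/4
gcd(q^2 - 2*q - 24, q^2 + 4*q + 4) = 1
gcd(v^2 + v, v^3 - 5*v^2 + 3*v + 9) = v + 1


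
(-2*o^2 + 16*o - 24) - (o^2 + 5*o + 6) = -3*o^2 + 11*o - 30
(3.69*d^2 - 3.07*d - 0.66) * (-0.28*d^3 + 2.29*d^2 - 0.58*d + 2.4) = -1.0332*d^5 + 9.3097*d^4 - 8.9857*d^3 + 9.1252*d^2 - 6.9852*d - 1.584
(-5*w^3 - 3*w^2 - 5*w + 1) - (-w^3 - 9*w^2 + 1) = -4*w^3 + 6*w^2 - 5*w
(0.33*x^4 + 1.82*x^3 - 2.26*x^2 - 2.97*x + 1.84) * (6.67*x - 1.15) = 2.2011*x^5 + 11.7599*x^4 - 17.1672*x^3 - 17.2109*x^2 + 15.6883*x - 2.116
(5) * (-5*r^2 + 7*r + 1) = -25*r^2 + 35*r + 5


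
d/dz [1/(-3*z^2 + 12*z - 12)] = 2*(z - 2)/(3*(z^2 - 4*z + 4)^2)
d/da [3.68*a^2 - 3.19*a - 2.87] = 7.36*a - 3.19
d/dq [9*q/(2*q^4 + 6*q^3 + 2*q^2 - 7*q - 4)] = 18*(-3*q^4 - 6*q^3 - q^2 - 2)/(4*q^8 + 24*q^7 + 44*q^6 - 4*q^5 - 96*q^4 - 76*q^3 + 33*q^2 + 56*q + 16)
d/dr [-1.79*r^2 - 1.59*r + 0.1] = -3.58*r - 1.59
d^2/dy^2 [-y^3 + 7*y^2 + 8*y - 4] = 14 - 6*y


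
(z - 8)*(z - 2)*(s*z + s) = s*z^3 - 9*s*z^2 + 6*s*z + 16*s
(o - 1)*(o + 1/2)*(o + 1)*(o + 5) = o^4 + 11*o^3/2 + 3*o^2/2 - 11*o/2 - 5/2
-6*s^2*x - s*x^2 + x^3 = x*(-3*s + x)*(2*s + x)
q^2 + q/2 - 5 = (q - 2)*(q + 5/2)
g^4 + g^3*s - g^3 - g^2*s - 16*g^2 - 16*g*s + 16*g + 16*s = (g - 4)*(g - 1)*(g + 4)*(g + s)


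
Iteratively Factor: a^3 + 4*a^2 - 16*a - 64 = (a + 4)*(a^2 - 16) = (a - 4)*(a + 4)*(a + 4)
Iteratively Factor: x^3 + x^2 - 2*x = (x - 1)*(x^2 + 2*x) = (x - 1)*(x + 2)*(x)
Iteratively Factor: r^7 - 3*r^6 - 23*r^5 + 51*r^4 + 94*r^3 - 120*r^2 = (r)*(r^6 - 3*r^5 - 23*r^4 + 51*r^3 + 94*r^2 - 120*r) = r^2*(r^5 - 3*r^4 - 23*r^3 + 51*r^2 + 94*r - 120) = r^2*(r - 1)*(r^4 - 2*r^3 - 25*r^2 + 26*r + 120) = r^2*(r - 3)*(r - 1)*(r^3 + r^2 - 22*r - 40) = r^2*(r - 3)*(r - 1)*(r + 4)*(r^2 - 3*r - 10) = r^2*(r - 3)*(r - 1)*(r + 2)*(r + 4)*(r - 5)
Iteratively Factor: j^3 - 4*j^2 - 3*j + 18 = (j - 3)*(j^2 - j - 6) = (j - 3)*(j + 2)*(j - 3)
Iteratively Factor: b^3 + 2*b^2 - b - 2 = (b - 1)*(b^2 + 3*b + 2) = (b - 1)*(b + 2)*(b + 1)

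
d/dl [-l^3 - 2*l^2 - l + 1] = -3*l^2 - 4*l - 1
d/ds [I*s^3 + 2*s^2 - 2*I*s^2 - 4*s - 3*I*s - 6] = 3*I*s^2 + 4*s*(1 - I) - 4 - 3*I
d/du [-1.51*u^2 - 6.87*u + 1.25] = -3.02*u - 6.87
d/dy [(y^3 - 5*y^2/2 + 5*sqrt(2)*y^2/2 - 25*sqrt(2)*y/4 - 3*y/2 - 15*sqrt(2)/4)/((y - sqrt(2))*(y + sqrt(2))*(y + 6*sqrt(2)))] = (10*y^4 + 14*sqrt(2)*y^4 - 4*y^3 + 50*sqrt(2)*y^3 - 83*sqrt(2)*y^2 + 320*y^2 - 120*y + 240*sqrt(2)*y + 42*sqrt(2) + 600)/(4*(y^6 + 12*sqrt(2)*y^5 + 68*y^4 - 48*sqrt(2)*y^3 - 284*y^2 + 48*sqrt(2)*y + 288))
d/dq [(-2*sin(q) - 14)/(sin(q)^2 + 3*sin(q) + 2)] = 2*(sin(q)^2 + 14*sin(q) + 19)*cos(q)/(sin(q)^2 + 3*sin(q) + 2)^2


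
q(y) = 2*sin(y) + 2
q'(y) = 2*cos(y)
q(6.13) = 1.69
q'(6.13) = 1.98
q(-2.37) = 0.61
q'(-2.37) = -1.43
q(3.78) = 0.81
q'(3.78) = -1.61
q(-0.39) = 1.24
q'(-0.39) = 1.85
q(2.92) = 2.44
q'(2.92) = -1.95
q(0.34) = 2.67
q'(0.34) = 1.89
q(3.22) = 1.84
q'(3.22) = -1.99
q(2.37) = 3.39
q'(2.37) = -1.43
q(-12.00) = 3.07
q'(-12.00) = 1.69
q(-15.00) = 0.70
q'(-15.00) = -1.52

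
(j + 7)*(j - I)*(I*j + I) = I*j^3 + j^2 + 8*I*j^2 + 8*j + 7*I*j + 7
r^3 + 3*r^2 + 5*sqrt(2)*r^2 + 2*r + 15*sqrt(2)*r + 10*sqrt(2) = (r + 1)*(r + 2)*(r + 5*sqrt(2))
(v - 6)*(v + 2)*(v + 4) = v^3 - 28*v - 48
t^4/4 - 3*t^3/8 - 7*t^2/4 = t^2*(t/4 + 1/2)*(t - 7/2)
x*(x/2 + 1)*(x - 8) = x^3/2 - 3*x^2 - 8*x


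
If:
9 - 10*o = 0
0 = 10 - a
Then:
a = 10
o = 9/10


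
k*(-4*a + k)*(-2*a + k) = 8*a^2*k - 6*a*k^2 + k^3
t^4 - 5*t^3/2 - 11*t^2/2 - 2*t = t*(t - 4)*(t + 1/2)*(t + 1)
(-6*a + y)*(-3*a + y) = 18*a^2 - 9*a*y + y^2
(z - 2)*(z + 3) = z^2 + z - 6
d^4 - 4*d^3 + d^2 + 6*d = d*(d - 3)*(d - 2)*(d + 1)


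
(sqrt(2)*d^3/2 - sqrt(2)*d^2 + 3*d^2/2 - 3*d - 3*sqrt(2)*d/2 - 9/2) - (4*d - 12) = sqrt(2)*d^3/2 - sqrt(2)*d^2 + 3*d^2/2 - 7*d - 3*sqrt(2)*d/2 + 15/2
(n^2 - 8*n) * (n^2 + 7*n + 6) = n^4 - n^3 - 50*n^2 - 48*n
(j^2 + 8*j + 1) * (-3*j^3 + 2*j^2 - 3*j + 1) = -3*j^5 - 22*j^4 + 10*j^3 - 21*j^2 + 5*j + 1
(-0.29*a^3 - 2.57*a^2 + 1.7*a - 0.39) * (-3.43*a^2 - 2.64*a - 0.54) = 0.9947*a^5 + 9.5807*a^4 + 1.1104*a^3 - 1.7625*a^2 + 0.1116*a + 0.2106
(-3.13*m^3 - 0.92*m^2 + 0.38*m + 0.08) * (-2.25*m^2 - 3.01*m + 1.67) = 7.0425*m^5 + 11.4913*m^4 - 3.3129*m^3 - 2.8602*m^2 + 0.3938*m + 0.1336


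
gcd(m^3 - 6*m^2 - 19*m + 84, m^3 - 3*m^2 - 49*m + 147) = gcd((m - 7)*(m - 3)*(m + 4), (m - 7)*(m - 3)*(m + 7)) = m^2 - 10*m + 21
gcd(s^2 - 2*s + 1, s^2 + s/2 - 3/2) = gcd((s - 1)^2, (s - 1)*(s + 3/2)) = s - 1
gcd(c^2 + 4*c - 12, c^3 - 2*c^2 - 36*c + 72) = c^2 + 4*c - 12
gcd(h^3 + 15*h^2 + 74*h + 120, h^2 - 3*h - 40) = h + 5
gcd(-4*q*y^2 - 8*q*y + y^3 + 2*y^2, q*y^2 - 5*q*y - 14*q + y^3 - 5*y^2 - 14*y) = y + 2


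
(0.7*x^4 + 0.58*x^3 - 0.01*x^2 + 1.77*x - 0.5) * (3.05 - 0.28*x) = -0.196*x^5 + 1.9726*x^4 + 1.7718*x^3 - 0.5261*x^2 + 5.5385*x - 1.525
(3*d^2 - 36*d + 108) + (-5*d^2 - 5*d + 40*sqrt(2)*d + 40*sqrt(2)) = -2*d^2 - 41*d + 40*sqrt(2)*d + 40*sqrt(2) + 108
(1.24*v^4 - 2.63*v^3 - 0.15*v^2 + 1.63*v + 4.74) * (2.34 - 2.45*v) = -3.038*v^5 + 9.3451*v^4 - 5.7867*v^3 - 4.3445*v^2 - 7.7988*v + 11.0916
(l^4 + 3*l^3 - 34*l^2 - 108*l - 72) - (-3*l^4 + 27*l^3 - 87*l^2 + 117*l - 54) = 4*l^4 - 24*l^3 + 53*l^2 - 225*l - 18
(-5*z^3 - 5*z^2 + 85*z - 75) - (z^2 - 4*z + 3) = -5*z^3 - 6*z^2 + 89*z - 78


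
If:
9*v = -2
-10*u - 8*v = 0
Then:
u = 8/45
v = -2/9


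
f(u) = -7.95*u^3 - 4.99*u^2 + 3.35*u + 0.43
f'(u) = -23.85*u^2 - 9.98*u + 3.35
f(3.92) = -541.99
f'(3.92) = -402.26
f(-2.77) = 121.83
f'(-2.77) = -152.00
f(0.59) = -0.96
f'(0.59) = -10.84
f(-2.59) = 96.40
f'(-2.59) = -130.79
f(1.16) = -14.81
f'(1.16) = -40.32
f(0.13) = 0.76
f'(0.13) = 1.65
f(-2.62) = 100.38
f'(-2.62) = -134.22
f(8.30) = -4861.23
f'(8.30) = -1722.51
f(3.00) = -249.08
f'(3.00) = -241.24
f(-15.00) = 25658.68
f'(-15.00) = -5213.20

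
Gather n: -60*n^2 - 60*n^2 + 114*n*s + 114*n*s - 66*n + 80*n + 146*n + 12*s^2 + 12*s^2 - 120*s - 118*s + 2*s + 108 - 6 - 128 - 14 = -120*n^2 + n*(228*s + 160) + 24*s^2 - 236*s - 40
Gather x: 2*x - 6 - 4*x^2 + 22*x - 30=-4*x^2 + 24*x - 36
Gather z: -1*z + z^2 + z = z^2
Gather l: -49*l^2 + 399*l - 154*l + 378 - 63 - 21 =-49*l^2 + 245*l + 294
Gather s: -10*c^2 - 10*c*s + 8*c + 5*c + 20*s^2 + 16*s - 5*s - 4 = -10*c^2 + 13*c + 20*s^2 + s*(11 - 10*c) - 4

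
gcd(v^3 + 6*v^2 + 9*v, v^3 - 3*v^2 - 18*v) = v^2 + 3*v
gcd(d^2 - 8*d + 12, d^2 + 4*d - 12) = d - 2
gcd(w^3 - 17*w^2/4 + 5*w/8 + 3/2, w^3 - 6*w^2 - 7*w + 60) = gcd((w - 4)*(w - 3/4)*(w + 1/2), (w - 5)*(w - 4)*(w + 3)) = w - 4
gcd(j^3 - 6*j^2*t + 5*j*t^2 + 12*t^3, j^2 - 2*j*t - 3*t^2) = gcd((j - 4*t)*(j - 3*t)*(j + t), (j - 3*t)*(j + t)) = -j^2 + 2*j*t + 3*t^2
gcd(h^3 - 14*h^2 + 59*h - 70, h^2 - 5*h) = h - 5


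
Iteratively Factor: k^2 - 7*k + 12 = (k - 3)*(k - 4)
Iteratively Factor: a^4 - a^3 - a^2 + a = (a - 1)*(a^3 - a) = (a - 1)*(a + 1)*(a^2 - a) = (a - 1)^2*(a + 1)*(a)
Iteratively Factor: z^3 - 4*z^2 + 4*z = (z - 2)*(z^2 - 2*z) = (z - 2)^2*(z)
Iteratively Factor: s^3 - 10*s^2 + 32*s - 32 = (s - 4)*(s^2 - 6*s + 8) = (s - 4)^2*(s - 2)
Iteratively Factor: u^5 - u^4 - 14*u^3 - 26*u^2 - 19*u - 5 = (u + 1)*(u^4 - 2*u^3 - 12*u^2 - 14*u - 5) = (u + 1)^2*(u^3 - 3*u^2 - 9*u - 5) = (u - 5)*(u + 1)^2*(u^2 + 2*u + 1) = (u - 5)*(u + 1)^3*(u + 1)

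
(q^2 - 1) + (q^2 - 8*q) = 2*q^2 - 8*q - 1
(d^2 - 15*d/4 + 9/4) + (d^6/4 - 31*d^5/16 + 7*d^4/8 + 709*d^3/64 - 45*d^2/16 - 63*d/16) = d^6/4 - 31*d^5/16 + 7*d^4/8 + 709*d^3/64 - 29*d^2/16 - 123*d/16 + 9/4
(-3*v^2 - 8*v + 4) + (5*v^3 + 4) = 5*v^3 - 3*v^2 - 8*v + 8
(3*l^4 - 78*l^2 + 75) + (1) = 3*l^4 - 78*l^2 + 76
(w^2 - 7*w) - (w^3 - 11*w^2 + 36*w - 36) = -w^3 + 12*w^2 - 43*w + 36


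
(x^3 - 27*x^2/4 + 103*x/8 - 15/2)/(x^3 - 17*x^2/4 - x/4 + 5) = (x - 3/2)/(x + 1)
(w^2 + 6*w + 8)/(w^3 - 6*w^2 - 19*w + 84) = (w + 2)/(w^2 - 10*w + 21)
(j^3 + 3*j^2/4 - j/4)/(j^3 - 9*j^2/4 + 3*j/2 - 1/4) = j*(j + 1)/(j^2 - 2*j + 1)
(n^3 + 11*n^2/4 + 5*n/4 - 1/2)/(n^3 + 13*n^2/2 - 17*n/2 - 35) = (4*n^2 + 3*n - 1)/(2*(2*n^2 + 9*n - 35))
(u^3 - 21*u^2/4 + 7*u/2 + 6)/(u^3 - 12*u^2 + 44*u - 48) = (u + 3/4)/(u - 6)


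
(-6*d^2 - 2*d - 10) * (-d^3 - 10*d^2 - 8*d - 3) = 6*d^5 + 62*d^4 + 78*d^3 + 134*d^2 + 86*d + 30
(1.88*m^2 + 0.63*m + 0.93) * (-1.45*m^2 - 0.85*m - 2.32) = -2.726*m^4 - 2.5115*m^3 - 6.2456*m^2 - 2.2521*m - 2.1576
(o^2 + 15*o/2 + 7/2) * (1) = o^2 + 15*o/2 + 7/2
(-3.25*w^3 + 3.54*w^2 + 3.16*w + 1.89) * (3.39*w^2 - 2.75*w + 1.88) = -11.0175*w^5 + 20.9381*w^4 - 5.1326*w^3 + 4.3723*w^2 + 0.743300000000001*w + 3.5532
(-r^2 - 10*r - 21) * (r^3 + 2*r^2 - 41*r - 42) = -r^5 - 12*r^4 + 410*r^2 + 1281*r + 882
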